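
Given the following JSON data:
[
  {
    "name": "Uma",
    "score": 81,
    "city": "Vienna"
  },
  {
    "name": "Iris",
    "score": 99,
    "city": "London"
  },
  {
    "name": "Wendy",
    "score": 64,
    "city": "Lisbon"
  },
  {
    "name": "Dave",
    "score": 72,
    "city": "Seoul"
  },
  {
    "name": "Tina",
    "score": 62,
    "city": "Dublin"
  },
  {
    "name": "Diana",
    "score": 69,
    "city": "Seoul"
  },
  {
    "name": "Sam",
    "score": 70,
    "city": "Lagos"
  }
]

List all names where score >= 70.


Filtering records where score >= 70:
  Uma (score=81) -> YES
  Iris (score=99) -> YES
  Wendy (score=64) -> no
  Dave (score=72) -> YES
  Tina (score=62) -> no
  Diana (score=69) -> no
  Sam (score=70) -> YES


ANSWER: Uma, Iris, Dave, Sam


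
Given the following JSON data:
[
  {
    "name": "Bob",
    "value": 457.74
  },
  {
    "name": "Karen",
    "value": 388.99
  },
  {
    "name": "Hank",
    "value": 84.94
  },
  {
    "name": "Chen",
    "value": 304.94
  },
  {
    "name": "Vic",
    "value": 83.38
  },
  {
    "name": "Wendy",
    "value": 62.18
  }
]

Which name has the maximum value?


Comparing values:
  Bob: 457.74
  Karen: 388.99
  Hank: 84.94
  Chen: 304.94
  Vic: 83.38
  Wendy: 62.18
Maximum: Bob (457.74)

ANSWER: Bob


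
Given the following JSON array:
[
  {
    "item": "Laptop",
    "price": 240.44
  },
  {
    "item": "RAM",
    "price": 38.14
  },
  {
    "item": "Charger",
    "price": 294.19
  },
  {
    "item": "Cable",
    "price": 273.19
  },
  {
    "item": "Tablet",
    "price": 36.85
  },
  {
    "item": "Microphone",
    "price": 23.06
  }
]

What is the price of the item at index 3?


Array index 3 -> Cable
price = 273.19

ANSWER: 273.19


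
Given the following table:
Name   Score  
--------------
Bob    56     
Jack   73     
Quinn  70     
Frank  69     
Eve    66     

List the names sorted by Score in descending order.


Sorting by Score (descending):
  Jack: 73
  Quinn: 70
  Frank: 69
  Eve: 66
  Bob: 56


ANSWER: Jack, Quinn, Frank, Eve, Bob


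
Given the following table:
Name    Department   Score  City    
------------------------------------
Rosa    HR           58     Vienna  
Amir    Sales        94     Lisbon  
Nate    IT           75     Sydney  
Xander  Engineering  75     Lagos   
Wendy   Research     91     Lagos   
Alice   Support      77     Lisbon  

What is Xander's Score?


Row 4: Xander
Score = 75

ANSWER: 75


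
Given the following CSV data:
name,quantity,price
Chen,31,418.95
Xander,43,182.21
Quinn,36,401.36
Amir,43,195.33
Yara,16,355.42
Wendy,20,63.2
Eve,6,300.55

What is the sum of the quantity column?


Values in 'quantity' column:
  Row 1: 31
  Row 2: 43
  Row 3: 36
  Row 4: 43
  Row 5: 16
  Row 6: 20
  Row 7: 6
Sum = 31 + 43 + 36 + 43 + 16 + 20 + 6 = 195

ANSWER: 195


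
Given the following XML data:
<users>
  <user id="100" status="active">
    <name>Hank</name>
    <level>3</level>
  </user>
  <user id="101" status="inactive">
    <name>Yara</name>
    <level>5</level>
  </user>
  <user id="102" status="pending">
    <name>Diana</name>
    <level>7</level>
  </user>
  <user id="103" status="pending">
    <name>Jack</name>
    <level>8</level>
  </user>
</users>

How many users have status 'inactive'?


Counting users with status='inactive':
  Yara (id=101) -> MATCH
Count: 1

ANSWER: 1


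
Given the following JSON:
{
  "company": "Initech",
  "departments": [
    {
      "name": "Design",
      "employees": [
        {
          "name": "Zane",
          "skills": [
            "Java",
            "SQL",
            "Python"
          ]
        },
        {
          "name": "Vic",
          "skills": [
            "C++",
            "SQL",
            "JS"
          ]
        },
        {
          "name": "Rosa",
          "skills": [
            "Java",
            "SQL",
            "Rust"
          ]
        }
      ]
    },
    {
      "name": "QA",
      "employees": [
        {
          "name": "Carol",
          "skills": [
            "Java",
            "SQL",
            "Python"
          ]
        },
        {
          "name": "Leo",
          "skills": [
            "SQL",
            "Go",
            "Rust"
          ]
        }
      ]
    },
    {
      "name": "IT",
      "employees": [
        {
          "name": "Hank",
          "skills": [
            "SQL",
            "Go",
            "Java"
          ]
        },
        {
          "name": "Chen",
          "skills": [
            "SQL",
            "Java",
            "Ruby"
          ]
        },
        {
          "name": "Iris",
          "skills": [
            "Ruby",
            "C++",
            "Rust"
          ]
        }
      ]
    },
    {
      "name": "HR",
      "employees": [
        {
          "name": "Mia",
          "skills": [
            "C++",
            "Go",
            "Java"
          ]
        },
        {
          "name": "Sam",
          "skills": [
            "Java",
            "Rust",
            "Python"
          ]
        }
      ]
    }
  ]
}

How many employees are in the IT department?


Path: departments[2].employees
Count: 3

ANSWER: 3


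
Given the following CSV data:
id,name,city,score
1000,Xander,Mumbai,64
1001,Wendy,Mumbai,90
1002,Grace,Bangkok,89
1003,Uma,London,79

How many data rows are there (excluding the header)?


Counting rows (excluding header):
Header: id,name,city,score
Data rows: 4

ANSWER: 4


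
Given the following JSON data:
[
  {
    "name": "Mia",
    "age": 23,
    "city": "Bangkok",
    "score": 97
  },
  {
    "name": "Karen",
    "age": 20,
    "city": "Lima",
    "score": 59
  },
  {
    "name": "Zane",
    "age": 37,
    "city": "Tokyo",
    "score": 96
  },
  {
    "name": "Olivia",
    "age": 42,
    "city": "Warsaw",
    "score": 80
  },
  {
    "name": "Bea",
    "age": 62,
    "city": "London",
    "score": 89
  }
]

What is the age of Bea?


Looking up record where name = Bea
Record index: 4
Field 'age' = 62

ANSWER: 62


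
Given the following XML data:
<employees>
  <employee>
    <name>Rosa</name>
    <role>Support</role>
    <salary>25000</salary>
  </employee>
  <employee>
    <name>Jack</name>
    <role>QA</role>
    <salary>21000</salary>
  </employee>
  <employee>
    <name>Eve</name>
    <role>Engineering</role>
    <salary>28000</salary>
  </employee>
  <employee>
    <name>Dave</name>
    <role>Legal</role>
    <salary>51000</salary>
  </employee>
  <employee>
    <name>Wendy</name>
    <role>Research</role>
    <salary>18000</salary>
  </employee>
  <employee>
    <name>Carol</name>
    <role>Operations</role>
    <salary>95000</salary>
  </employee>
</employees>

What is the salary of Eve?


Searching for <employee> with <name>Eve</name>
Found at position 3
<salary>28000</salary>

ANSWER: 28000


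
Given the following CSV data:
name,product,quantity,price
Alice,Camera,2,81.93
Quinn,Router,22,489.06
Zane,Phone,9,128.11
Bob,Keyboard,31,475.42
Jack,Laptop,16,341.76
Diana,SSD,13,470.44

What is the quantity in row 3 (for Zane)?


Row 3: Zane
Column 'quantity' = 9

ANSWER: 9


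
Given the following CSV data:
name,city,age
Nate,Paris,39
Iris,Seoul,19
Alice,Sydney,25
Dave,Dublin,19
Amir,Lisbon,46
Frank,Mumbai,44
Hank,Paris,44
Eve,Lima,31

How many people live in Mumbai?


Scanning city column for 'Mumbai':
  Row 6: Frank -> MATCH
Total matches: 1

ANSWER: 1


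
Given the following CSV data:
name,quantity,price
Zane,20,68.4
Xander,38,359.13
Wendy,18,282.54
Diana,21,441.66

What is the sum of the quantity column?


Values in 'quantity' column:
  Row 1: 20
  Row 2: 38
  Row 3: 18
  Row 4: 21
Sum = 20 + 38 + 18 + 21 = 97

ANSWER: 97


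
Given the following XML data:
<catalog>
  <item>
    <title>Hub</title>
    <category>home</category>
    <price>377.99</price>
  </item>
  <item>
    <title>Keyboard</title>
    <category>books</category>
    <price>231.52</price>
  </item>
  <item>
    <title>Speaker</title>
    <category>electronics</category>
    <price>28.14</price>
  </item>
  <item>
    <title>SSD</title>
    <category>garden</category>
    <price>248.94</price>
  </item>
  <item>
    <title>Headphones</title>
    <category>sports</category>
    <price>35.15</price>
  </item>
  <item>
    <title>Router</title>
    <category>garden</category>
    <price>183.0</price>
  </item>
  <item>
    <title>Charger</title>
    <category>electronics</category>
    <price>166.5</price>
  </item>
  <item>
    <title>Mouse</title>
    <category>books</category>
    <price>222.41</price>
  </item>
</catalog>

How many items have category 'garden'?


Scanning <item> elements for <category>garden</category>:
  Item 4: SSD -> MATCH
  Item 6: Router -> MATCH
Count: 2

ANSWER: 2


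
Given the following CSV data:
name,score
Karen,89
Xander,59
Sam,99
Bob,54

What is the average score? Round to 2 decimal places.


Scores: 89, 59, 99, 54
Sum = 301
Count = 4
Average = 301 / 4 = 75.25

ANSWER: 75.25


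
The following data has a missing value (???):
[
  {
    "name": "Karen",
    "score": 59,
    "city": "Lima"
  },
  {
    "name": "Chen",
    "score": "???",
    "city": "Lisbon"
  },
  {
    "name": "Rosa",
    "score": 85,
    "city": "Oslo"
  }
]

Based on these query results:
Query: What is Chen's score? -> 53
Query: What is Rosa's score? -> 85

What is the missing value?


The missing value is Chen's score
From query: Chen's score = 53

ANSWER: 53


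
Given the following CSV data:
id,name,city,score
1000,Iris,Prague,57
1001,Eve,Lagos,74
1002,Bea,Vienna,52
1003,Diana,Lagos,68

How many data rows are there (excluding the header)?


Counting rows (excluding header):
Header: id,name,city,score
Data rows: 4

ANSWER: 4


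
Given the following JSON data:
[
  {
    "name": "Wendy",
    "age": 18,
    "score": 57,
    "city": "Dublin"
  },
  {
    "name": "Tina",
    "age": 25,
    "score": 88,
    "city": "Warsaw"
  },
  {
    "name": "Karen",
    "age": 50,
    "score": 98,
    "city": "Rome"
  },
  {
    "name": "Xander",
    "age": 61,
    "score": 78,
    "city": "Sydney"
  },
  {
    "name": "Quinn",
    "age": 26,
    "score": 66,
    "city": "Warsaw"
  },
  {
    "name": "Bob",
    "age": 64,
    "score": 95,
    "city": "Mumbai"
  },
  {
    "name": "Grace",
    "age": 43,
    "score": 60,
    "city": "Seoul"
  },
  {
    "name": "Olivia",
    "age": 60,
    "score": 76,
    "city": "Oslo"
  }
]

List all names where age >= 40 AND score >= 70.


Checking both conditions:
  Wendy (age=18, score=57) -> no
  Tina (age=25, score=88) -> no
  Karen (age=50, score=98) -> YES
  Xander (age=61, score=78) -> YES
  Quinn (age=26, score=66) -> no
  Bob (age=64, score=95) -> YES
  Grace (age=43, score=60) -> no
  Olivia (age=60, score=76) -> YES


ANSWER: Karen, Xander, Bob, Olivia


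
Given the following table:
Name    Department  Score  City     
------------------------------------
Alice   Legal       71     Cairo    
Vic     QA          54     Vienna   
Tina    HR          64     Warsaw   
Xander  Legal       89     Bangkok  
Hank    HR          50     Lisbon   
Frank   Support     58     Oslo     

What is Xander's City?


Row 4: Xander
City = Bangkok

ANSWER: Bangkok


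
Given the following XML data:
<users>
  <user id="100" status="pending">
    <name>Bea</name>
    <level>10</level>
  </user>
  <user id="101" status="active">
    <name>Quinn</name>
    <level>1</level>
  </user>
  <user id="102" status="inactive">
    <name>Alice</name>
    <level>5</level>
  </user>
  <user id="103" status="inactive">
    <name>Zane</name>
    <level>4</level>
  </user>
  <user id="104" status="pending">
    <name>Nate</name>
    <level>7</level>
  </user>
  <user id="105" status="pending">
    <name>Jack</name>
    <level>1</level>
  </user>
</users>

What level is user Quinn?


Finding user: Quinn
<level>1</level>

ANSWER: 1


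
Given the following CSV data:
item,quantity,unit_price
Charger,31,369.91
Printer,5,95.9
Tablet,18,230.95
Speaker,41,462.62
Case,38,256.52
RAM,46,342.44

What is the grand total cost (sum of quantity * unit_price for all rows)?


Computing row totals:
  Charger: 31 * 369.91 = 11467.21
  Printer: 5 * 95.9 = 479.5
  Tablet: 18 * 230.95 = 4157.1
  Speaker: 41 * 462.62 = 18967.42
  Case: 38 * 256.52 = 9747.76
  RAM: 46 * 342.44 = 15752.24
Grand total = 11467.21 + 479.5 + 4157.1 + 18967.42 + 9747.76 + 15752.24 = 60571.23

ANSWER: 60571.23


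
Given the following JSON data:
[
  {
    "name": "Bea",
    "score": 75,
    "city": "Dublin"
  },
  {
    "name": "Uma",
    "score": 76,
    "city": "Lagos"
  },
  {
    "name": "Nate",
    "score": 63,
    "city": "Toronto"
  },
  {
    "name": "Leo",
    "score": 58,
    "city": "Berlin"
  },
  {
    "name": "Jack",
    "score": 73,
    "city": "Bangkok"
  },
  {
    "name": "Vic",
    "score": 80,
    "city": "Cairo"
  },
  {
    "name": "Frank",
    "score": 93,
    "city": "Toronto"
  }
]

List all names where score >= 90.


Filtering records where score >= 90:
  Bea (score=75) -> no
  Uma (score=76) -> no
  Nate (score=63) -> no
  Leo (score=58) -> no
  Jack (score=73) -> no
  Vic (score=80) -> no
  Frank (score=93) -> YES


ANSWER: Frank


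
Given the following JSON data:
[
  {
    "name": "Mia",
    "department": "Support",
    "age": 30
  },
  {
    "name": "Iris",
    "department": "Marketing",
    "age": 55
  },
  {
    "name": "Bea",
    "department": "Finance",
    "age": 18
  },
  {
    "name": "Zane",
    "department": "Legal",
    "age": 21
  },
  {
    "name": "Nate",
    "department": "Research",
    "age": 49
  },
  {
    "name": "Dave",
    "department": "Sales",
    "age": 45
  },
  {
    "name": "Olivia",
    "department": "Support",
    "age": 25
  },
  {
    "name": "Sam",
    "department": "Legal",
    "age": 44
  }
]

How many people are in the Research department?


Scanning records for department = Research
  Record 4: Nate
Count: 1

ANSWER: 1


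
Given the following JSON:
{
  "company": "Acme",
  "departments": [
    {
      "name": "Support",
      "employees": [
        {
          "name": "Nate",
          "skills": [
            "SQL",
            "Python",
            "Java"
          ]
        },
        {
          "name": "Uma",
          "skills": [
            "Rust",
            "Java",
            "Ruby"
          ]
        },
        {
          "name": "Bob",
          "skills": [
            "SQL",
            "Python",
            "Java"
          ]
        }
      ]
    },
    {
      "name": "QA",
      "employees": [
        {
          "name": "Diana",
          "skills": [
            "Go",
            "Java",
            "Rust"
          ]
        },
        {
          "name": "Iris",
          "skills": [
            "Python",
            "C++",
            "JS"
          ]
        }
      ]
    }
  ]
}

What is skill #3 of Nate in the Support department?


Path: departments[0].employees[0].skills[2]
Value: Java

ANSWER: Java


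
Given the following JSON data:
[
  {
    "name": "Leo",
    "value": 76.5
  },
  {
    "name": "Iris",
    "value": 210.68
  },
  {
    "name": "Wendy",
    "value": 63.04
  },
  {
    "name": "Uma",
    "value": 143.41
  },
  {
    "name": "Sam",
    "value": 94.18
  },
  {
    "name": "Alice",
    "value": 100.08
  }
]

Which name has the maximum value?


Comparing values:
  Leo: 76.5
  Iris: 210.68
  Wendy: 63.04
  Uma: 143.41
  Sam: 94.18
  Alice: 100.08
Maximum: Iris (210.68)

ANSWER: Iris


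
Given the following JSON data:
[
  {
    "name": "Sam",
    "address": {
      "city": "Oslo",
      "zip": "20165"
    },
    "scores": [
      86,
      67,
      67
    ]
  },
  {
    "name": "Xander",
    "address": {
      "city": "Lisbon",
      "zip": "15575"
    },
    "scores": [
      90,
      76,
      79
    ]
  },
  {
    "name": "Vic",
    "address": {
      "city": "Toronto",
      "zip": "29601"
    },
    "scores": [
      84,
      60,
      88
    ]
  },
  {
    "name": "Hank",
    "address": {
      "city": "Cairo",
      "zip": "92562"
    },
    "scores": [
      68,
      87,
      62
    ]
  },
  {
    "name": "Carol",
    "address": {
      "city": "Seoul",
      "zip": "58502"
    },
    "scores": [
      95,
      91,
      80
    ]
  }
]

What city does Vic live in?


Path: records[2].address.city
Value: Toronto

ANSWER: Toronto


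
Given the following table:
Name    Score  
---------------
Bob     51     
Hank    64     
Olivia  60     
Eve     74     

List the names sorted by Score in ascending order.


Sorting by Score (ascending):
  Bob: 51
  Olivia: 60
  Hank: 64
  Eve: 74


ANSWER: Bob, Olivia, Hank, Eve


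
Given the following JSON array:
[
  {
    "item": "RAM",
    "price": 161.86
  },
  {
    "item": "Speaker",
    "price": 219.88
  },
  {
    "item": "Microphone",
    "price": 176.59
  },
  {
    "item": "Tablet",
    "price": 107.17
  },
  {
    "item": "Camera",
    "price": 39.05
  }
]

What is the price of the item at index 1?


Array index 1 -> Speaker
price = 219.88

ANSWER: 219.88


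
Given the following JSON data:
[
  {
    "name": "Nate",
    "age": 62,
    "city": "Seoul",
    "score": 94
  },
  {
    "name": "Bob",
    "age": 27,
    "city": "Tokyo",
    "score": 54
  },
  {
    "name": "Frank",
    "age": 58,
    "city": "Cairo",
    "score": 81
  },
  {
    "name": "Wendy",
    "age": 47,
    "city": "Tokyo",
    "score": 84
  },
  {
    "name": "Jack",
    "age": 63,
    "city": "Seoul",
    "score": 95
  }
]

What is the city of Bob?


Looking up record where name = Bob
Record index: 1
Field 'city' = Tokyo

ANSWER: Tokyo


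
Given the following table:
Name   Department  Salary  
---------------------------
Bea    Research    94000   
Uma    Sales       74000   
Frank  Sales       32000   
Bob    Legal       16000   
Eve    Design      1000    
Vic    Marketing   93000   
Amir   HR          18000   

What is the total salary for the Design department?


Design department members:
  Eve: 1000
Total = 1000 = 1000

ANSWER: 1000


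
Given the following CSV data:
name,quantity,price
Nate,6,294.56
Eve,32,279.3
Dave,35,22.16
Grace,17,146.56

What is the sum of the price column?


Values in 'price' column:
  Row 1: 294.56
  Row 2: 279.3
  Row 3: 22.16
  Row 4: 146.56
Sum = 294.56 + 279.3 + 22.16 + 146.56 = 742.58

ANSWER: 742.58


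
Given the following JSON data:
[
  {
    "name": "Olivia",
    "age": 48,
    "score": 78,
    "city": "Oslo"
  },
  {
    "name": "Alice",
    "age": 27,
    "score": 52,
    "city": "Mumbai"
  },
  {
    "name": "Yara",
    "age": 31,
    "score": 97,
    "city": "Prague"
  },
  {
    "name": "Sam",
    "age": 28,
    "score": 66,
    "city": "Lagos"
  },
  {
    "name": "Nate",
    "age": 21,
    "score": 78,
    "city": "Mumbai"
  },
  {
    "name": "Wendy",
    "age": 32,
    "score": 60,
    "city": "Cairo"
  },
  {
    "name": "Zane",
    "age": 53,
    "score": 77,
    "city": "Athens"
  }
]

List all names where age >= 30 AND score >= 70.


Checking both conditions:
  Olivia (age=48, score=78) -> YES
  Alice (age=27, score=52) -> no
  Yara (age=31, score=97) -> YES
  Sam (age=28, score=66) -> no
  Nate (age=21, score=78) -> no
  Wendy (age=32, score=60) -> no
  Zane (age=53, score=77) -> YES


ANSWER: Olivia, Yara, Zane


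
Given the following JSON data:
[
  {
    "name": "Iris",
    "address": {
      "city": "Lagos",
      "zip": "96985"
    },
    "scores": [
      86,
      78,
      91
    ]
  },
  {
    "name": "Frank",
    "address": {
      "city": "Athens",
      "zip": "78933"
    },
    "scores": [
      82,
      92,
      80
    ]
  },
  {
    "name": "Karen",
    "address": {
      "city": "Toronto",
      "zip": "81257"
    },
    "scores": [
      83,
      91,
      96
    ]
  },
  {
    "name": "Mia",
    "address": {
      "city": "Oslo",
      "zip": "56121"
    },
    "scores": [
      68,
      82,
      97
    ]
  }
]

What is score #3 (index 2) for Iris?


Path: records[0].scores[2]
Value: 91

ANSWER: 91


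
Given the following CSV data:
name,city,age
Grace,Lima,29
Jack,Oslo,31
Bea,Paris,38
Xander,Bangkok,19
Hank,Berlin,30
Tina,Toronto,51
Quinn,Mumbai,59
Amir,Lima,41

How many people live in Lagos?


Scanning city column for 'Lagos':
Total matches: 0

ANSWER: 0


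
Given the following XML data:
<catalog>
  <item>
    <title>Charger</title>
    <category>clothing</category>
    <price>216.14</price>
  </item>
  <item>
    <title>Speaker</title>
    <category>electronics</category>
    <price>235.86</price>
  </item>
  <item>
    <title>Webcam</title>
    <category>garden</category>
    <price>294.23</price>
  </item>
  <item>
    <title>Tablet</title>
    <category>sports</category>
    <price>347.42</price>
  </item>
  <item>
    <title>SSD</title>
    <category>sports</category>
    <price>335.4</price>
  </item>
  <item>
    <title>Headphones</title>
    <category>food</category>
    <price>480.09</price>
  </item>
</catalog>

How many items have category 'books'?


Scanning <item> elements for <category>books</category>:
Count: 0

ANSWER: 0


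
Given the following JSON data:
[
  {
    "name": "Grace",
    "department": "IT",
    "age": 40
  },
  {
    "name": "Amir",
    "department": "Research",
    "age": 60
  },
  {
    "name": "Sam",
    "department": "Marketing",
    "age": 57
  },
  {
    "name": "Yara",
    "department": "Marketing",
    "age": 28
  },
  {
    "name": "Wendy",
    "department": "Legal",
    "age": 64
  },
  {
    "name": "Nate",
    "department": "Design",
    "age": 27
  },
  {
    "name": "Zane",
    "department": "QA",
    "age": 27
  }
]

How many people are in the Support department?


Scanning records for department = Support
  No matches found
Count: 0

ANSWER: 0


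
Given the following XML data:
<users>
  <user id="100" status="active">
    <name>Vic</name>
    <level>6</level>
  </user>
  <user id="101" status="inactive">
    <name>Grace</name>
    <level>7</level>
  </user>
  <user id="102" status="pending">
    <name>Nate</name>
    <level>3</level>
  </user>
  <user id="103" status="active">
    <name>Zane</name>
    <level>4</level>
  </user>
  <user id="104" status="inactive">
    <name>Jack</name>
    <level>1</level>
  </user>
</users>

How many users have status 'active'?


Counting users with status='active':
  Vic (id=100) -> MATCH
  Zane (id=103) -> MATCH
Count: 2

ANSWER: 2


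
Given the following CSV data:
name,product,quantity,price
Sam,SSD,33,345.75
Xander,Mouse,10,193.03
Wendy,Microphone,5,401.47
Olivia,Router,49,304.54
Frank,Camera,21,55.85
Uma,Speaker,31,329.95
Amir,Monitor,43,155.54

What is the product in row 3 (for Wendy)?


Row 3: Wendy
Column 'product' = Microphone

ANSWER: Microphone


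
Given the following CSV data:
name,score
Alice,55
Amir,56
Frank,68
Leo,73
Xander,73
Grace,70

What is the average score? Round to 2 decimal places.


Scores: 55, 56, 68, 73, 73, 70
Sum = 395
Count = 6
Average = 395 / 6 = 65.83

ANSWER: 65.83


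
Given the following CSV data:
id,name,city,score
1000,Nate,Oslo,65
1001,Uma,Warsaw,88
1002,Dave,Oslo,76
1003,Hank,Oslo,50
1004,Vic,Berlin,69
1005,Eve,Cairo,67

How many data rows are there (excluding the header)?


Counting rows (excluding header):
Header: id,name,city,score
Data rows: 6

ANSWER: 6


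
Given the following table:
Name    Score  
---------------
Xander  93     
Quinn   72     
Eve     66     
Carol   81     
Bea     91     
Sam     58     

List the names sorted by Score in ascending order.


Sorting by Score (ascending):
  Sam: 58
  Eve: 66
  Quinn: 72
  Carol: 81
  Bea: 91
  Xander: 93


ANSWER: Sam, Eve, Quinn, Carol, Bea, Xander


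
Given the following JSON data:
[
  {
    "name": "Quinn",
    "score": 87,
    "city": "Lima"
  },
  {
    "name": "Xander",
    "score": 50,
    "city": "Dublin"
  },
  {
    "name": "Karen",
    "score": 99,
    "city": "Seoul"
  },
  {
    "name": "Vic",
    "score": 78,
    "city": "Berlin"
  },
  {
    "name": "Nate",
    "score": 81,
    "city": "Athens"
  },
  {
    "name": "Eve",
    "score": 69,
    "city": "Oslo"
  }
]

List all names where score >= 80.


Filtering records where score >= 80:
  Quinn (score=87) -> YES
  Xander (score=50) -> no
  Karen (score=99) -> YES
  Vic (score=78) -> no
  Nate (score=81) -> YES
  Eve (score=69) -> no


ANSWER: Quinn, Karen, Nate


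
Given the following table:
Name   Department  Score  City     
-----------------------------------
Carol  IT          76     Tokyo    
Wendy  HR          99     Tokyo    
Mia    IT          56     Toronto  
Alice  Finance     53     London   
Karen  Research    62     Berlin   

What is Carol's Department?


Row 1: Carol
Department = IT

ANSWER: IT


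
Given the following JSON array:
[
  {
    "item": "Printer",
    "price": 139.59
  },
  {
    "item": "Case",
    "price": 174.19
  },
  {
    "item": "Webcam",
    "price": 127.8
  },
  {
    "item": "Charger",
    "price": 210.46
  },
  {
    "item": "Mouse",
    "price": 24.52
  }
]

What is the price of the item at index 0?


Array index 0 -> Printer
price = 139.59

ANSWER: 139.59


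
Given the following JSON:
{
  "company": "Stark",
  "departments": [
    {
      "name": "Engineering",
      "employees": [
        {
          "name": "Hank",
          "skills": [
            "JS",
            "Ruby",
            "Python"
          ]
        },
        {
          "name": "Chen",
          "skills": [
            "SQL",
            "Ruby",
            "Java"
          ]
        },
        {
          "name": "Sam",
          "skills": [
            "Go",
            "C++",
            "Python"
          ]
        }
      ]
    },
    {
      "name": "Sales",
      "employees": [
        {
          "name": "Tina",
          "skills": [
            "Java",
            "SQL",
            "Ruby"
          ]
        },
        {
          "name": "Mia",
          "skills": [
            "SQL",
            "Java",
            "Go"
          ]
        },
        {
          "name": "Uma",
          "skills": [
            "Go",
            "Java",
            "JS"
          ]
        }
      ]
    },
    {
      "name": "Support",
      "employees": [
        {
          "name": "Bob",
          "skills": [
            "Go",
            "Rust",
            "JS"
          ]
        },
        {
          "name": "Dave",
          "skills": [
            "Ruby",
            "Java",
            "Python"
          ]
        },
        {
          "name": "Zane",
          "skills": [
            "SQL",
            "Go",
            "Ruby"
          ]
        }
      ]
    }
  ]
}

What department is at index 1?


Path: departments[1].name
Value: Sales

ANSWER: Sales


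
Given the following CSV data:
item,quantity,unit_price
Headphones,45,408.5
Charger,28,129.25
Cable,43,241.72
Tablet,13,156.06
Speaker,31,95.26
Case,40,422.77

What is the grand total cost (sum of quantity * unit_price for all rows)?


Computing row totals:
  Headphones: 45 * 408.5 = 18382.5
  Charger: 28 * 129.25 = 3619.0
  Cable: 43 * 241.72 = 10393.96
  Tablet: 13 * 156.06 = 2028.78
  Speaker: 31 * 95.26 = 2953.06
  Case: 40 * 422.77 = 16910.8
Grand total = 18382.5 + 3619.0 + 10393.96 + 2028.78 + 2953.06 + 16910.8 = 54288.1

ANSWER: 54288.1


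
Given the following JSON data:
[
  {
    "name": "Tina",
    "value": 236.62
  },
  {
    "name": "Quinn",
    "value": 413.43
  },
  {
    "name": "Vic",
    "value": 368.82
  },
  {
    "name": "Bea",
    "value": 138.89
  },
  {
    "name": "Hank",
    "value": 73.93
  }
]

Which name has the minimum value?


Comparing values:
  Tina: 236.62
  Quinn: 413.43
  Vic: 368.82
  Bea: 138.89
  Hank: 73.93
Minimum: Hank (73.93)

ANSWER: Hank


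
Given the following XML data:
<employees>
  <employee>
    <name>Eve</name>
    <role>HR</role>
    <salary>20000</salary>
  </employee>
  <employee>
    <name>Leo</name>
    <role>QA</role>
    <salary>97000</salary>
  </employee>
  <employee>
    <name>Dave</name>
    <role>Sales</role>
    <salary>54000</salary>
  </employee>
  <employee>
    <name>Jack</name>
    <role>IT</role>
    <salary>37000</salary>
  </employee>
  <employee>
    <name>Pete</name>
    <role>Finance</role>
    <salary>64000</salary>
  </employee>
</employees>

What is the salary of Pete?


Searching for <employee> with <name>Pete</name>
Found at position 5
<salary>64000</salary>

ANSWER: 64000


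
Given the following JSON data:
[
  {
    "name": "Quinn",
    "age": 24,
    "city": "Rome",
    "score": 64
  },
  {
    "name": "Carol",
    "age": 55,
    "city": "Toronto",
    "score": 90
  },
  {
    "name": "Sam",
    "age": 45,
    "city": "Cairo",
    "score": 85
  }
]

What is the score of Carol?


Looking up record where name = Carol
Record index: 1
Field 'score' = 90

ANSWER: 90


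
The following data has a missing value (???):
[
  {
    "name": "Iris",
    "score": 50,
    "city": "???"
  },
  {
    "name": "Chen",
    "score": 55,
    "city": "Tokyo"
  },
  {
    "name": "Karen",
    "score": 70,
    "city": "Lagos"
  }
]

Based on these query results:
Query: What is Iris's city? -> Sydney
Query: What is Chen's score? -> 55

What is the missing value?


The missing value is Iris's city
From query: Iris's city = Sydney

ANSWER: Sydney


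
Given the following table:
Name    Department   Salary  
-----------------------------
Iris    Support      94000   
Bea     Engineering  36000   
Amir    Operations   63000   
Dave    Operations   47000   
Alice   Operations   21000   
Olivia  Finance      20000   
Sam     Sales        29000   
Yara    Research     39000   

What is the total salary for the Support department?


Support department members:
  Iris: 94000
Total = 94000 = 94000

ANSWER: 94000


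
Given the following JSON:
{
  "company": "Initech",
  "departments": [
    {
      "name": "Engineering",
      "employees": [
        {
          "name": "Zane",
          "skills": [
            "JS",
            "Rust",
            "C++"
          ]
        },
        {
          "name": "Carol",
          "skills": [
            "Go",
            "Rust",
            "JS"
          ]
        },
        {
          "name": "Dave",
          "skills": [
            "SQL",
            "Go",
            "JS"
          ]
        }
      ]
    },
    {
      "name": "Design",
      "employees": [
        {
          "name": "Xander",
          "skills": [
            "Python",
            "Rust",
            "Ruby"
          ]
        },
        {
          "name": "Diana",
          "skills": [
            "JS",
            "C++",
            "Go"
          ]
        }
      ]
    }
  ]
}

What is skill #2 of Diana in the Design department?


Path: departments[1].employees[1].skills[1]
Value: C++

ANSWER: C++


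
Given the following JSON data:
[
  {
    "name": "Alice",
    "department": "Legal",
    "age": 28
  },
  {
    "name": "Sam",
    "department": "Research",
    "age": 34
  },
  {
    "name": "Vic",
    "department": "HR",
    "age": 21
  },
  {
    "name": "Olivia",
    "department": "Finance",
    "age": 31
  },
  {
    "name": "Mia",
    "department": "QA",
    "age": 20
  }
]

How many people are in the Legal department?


Scanning records for department = Legal
  Record 0: Alice
Count: 1

ANSWER: 1


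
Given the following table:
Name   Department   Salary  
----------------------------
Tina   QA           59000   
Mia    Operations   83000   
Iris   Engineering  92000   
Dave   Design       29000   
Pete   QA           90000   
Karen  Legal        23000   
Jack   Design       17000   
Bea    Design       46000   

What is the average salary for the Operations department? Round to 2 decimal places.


Operations department members:
  Mia: 83000
Sum = 83000
Count = 1
Average = 83000 / 1 = 83000.00

ANSWER: 83000.00


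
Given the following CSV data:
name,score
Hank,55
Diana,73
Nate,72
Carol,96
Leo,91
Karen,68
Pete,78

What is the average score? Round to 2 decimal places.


Scores: 55, 73, 72, 96, 91, 68, 78
Sum = 533
Count = 7
Average = 533 / 7 = 76.14

ANSWER: 76.14


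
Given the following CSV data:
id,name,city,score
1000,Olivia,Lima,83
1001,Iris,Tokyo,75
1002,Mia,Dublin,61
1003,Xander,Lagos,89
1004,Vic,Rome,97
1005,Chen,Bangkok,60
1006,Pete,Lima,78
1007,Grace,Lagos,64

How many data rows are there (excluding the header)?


Counting rows (excluding header):
Header: id,name,city,score
Data rows: 8

ANSWER: 8


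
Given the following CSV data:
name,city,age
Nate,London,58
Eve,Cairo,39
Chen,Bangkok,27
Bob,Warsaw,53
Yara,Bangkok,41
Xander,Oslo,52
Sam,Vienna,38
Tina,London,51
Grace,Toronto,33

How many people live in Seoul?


Scanning city column for 'Seoul':
Total matches: 0

ANSWER: 0


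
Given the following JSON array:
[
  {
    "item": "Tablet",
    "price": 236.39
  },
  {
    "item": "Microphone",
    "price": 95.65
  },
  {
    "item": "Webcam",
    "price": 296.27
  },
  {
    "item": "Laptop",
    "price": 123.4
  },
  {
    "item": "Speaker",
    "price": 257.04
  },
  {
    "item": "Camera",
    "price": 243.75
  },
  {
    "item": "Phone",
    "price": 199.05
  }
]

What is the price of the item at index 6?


Array index 6 -> Phone
price = 199.05

ANSWER: 199.05


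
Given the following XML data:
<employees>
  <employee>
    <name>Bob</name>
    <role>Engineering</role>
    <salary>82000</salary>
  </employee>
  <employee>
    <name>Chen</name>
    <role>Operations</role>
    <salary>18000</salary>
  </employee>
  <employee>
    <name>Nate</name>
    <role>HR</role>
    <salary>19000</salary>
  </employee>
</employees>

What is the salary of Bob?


Searching for <employee> with <name>Bob</name>
Found at position 1
<salary>82000</salary>

ANSWER: 82000


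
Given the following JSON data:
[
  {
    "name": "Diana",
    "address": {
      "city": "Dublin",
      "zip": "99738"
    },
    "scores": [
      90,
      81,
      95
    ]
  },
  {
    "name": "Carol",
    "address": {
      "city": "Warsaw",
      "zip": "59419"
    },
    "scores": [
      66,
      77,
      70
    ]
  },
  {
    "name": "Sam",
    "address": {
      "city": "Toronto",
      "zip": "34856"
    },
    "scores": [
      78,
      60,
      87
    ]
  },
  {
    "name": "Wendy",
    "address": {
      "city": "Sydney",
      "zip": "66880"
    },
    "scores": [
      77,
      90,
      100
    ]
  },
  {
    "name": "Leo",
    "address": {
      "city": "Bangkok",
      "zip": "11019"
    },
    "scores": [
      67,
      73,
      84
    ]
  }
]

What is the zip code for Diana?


Path: records[0].address.zip
Value: 99738

ANSWER: 99738


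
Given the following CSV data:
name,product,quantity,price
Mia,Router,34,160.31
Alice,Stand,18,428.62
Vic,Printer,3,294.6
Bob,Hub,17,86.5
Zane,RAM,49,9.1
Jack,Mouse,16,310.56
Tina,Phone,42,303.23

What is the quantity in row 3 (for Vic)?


Row 3: Vic
Column 'quantity' = 3

ANSWER: 3


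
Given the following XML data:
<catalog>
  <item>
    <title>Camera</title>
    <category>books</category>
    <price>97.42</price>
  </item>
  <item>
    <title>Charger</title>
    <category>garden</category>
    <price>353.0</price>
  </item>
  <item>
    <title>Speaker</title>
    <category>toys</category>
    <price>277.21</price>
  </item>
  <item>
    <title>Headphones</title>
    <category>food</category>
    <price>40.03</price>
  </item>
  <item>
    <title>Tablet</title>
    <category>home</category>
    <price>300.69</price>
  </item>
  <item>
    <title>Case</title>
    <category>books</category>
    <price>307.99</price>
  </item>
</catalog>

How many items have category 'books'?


Scanning <item> elements for <category>books</category>:
  Item 1: Camera -> MATCH
  Item 6: Case -> MATCH
Count: 2

ANSWER: 2


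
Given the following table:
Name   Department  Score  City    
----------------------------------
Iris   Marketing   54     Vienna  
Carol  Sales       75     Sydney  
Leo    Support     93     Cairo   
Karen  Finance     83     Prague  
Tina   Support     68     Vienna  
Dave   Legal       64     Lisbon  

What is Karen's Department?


Row 4: Karen
Department = Finance

ANSWER: Finance


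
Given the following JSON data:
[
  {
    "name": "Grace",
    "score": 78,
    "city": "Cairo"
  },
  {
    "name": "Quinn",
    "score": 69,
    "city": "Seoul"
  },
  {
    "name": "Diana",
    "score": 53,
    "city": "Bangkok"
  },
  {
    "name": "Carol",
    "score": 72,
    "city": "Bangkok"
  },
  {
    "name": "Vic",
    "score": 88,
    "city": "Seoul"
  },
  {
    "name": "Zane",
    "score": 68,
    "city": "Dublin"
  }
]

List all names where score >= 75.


Filtering records where score >= 75:
  Grace (score=78) -> YES
  Quinn (score=69) -> no
  Diana (score=53) -> no
  Carol (score=72) -> no
  Vic (score=88) -> YES
  Zane (score=68) -> no


ANSWER: Grace, Vic


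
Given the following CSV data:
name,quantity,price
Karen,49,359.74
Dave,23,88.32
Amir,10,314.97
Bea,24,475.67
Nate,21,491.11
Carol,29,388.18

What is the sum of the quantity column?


Values in 'quantity' column:
  Row 1: 49
  Row 2: 23
  Row 3: 10
  Row 4: 24
  Row 5: 21
  Row 6: 29
Sum = 49 + 23 + 10 + 24 + 21 + 29 = 156

ANSWER: 156


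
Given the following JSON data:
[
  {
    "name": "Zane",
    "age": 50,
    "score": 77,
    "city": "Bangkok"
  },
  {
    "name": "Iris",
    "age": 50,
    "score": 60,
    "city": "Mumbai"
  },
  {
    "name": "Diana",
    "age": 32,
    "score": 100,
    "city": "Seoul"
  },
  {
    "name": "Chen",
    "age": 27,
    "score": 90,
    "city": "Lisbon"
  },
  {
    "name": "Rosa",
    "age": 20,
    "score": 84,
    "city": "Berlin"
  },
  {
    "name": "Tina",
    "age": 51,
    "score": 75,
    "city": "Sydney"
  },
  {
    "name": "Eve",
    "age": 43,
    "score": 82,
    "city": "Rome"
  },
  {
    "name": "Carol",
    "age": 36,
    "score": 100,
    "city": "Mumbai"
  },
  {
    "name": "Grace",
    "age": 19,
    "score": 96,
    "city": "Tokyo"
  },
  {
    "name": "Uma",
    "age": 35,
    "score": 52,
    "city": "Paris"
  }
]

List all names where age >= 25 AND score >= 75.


Checking both conditions:
  Zane (age=50, score=77) -> YES
  Iris (age=50, score=60) -> no
  Diana (age=32, score=100) -> YES
  Chen (age=27, score=90) -> YES
  Rosa (age=20, score=84) -> no
  Tina (age=51, score=75) -> YES
  Eve (age=43, score=82) -> YES
  Carol (age=36, score=100) -> YES
  Grace (age=19, score=96) -> no
  Uma (age=35, score=52) -> no


ANSWER: Zane, Diana, Chen, Tina, Eve, Carol


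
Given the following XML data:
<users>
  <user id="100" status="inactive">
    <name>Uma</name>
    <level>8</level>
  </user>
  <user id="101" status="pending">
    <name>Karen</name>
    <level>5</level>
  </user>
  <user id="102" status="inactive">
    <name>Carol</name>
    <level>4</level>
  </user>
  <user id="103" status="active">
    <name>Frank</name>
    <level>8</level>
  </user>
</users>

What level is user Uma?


Finding user: Uma
<level>8</level>

ANSWER: 8


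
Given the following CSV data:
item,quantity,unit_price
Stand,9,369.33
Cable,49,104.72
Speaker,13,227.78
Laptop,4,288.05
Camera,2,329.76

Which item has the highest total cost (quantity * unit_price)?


Computing row totals:
  Stand: 3323.97
  Cable: 5131.28
  Speaker: 2961.14
  Laptop: 1152.2
  Camera: 659.52
Maximum: Cable (5131.28)

ANSWER: Cable


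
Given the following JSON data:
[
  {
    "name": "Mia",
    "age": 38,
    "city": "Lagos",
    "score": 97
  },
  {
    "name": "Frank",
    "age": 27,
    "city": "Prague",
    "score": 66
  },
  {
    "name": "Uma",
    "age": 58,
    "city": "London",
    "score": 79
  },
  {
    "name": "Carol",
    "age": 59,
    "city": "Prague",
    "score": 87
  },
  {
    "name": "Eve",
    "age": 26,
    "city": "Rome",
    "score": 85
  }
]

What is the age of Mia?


Looking up record where name = Mia
Record index: 0
Field 'age' = 38

ANSWER: 38


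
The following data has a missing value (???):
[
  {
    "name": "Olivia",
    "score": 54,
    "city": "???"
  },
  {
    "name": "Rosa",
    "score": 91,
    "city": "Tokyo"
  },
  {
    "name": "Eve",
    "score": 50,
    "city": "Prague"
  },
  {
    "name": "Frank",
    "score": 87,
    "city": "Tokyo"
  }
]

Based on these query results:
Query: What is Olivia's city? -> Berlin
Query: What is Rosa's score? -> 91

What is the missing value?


The missing value is Olivia's city
From query: Olivia's city = Berlin

ANSWER: Berlin
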